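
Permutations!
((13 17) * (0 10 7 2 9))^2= (17)(0 7 9 10 2)= [7, 1, 0, 3, 4, 5, 6, 9, 8, 10, 2, 11, 12, 13, 14, 15, 16, 17]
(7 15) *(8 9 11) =(7 15)(8 9 11) =[0, 1, 2, 3, 4, 5, 6, 15, 9, 11, 10, 8, 12, 13, 14, 7]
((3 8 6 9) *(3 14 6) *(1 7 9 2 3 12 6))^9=(1 7 9 14)(2 6 12 8 3)=[0, 7, 6, 2, 4, 5, 12, 9, 3, 14, 10, 11, 8, 13, 1]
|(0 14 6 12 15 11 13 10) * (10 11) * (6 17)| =|(0 14 17 6 12 15 10)(11 13)| =14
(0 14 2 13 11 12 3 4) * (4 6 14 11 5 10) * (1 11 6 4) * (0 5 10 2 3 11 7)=(0 6 14 3 4 5 2 13 10 1 7)(11 12)=[6, 7, 13, 4, 5, 2, 14, 0, 8, 9, 1, 12, 11, 10, 3]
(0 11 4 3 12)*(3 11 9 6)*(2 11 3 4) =[9, 1, 11, 12, 3, 5, 4, 7, 8, 6, 10, 2, 0] =(0 9 6 4 3 12)(2 11)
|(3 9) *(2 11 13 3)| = 5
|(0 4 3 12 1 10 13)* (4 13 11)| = |(0 13)(1 10 11 4 3 12)| = 6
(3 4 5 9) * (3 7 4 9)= [0, 1, 2, 9, 5, 3, 6, 4, 8, 7]= (3 9 7 4 5)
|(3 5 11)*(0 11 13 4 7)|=|(0 11 3 5 13 4 7)|=7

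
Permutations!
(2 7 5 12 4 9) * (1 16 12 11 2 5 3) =(1 16 12 4 9 5 11 2 7 3) =[0, 16, 7, 1, 9, 11, 6, 3, 8, 5, 10, 2, 4, 13, 14, 15, 12]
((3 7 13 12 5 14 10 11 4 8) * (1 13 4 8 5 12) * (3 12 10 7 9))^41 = (1 13)(3 9)(4 5 14 7)(8 12 10 11) = [0, 13, 2, 9, 5, 14, 6, 4, 12, 3, 11, 8, 10, 1, 7]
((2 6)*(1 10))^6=[0, 1, 2, 3, 4, 5, 6, 7, 8, 9, 10]=(10)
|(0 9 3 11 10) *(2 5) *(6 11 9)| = |(0 6 11 10)(2 5)(3 9)| = 4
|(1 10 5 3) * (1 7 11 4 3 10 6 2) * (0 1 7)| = |(0 1 6 2 7 11 4 3)(5 10)| = 8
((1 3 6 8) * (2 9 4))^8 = [0, 1, 4, 3, 9, 5, 6, 7, 8, 2] = (2 4 9)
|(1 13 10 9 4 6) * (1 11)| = 7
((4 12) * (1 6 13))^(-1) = [0, 13, 2, 3, 12, 5, 1, 7, 8, 9, 10, 11, 4, 6] = (1 13 6)(4 12)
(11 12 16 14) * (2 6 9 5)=(2 6 9 5)(11 12 16 14)=[0, 1, 6, 3, 4, 2, 9, 7, 8, 5, 10, 12, 16, 13, 11, 15, 14]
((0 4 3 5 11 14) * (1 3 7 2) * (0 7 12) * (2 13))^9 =[0, 3, 1, 5, 4, 11, 6, 13, 8, 9, 10, 14, 12, 2, 7] =(1 3 5 11 14 7 13 2)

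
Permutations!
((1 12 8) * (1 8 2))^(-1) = [0, 2, 12, 3, 4, 5, 6, 7, 8, 9, 10, 11, 1] = (1 2 12)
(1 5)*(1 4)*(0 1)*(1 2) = (0 2 1 5 4) = [2, 5, 1, 3, 0, 4]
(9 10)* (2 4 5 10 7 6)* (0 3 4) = (0 3 4 5 10 9 7 6 2) = [3, 1, 0, 4, 5, 10, 2, 6, 8, 7, 9]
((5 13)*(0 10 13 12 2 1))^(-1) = [1, 2, 12, 3, 4, 13, 6, 7, 8, 9, 0, 11, 5, 10] = (0 1 2 12 5 13 10)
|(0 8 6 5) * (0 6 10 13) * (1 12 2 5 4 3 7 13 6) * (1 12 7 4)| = 42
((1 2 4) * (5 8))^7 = (1 2 4)(5 8) = [0, 2, 4, 3, 1, 8, 6, 7, 5]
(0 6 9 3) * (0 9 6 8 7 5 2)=(0 8 7 5 2)(3 9)=[8, 1, 0, 9, 4, 2, 6, 5, 7, 3]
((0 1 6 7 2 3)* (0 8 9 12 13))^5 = (0 3)(1 8)(2 13)(6 9)(7 12) = [3, 8, 13, 0, 4, 5, 9, 12, 1, 6, 10, 11, 7, 2]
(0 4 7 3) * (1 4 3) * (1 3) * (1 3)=[3, 4, 2, 0, 7, 5, 6, 1]=(0 3)(1 4 7)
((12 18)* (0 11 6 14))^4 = [0, 1, 2, 3, 4, 5, 6, 7, 8, 9, 10, 11, 12, 13, 14, 15, 16, 17, 18] = (18)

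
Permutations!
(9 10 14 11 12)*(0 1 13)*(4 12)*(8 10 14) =(0 1 13)(4 12 9 14 11)(8 10) =[1, 13, 2, 3, 12, 5, 6, 7, 10, 14, 8, 4, 9, 0, 11]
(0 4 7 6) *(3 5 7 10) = (0 4 10 3 5 7 6) = [4, 1, 2, 5, 10, 7, 0, 6, 8, 9, 3]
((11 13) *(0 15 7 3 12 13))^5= [13, 1, 2, 15, 4, 5, 6, 0, 8, 9, 10, 12, 7, 3, 14, 11]= (0 13 3 15 11 12 7)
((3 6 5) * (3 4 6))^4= (4 6 5)= [0, 1, 2, 3, 6, 4, 5]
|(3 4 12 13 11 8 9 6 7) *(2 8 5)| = 11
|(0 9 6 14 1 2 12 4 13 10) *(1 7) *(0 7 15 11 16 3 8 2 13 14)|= 36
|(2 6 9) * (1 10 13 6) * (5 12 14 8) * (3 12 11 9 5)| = 8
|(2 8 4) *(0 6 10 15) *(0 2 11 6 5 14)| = 21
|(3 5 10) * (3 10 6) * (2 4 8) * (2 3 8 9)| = |(10)(2 4 9)(3 5 6 8)| = 12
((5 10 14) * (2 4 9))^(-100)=(2 9 4)(5 14 10)=[0, 1, 9, 3, 2, 14, 6, 7, 8, 4, 5, 11, 12, 13, 10]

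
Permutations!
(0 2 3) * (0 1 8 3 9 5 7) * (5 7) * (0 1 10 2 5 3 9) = (0 5 3 10 2)(1 8 9 7) = [5, 8, 0, 10, 4, 3, 6, 1, 9, 7, 2]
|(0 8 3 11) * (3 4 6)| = 6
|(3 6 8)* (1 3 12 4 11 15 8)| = |(1 3 6)(4 11 15 8 12)| = 15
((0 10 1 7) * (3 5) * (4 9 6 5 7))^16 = [3, 0, 2, 6, 10, 9, 4, 5, 8, 1, 7] = (0 3 6 4 10 7 5 9 1)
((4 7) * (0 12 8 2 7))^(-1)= (0 4 7 2 8 12)= [4, 1, 8, 3, 7, 5, 6, 2, 12, 9, 10, 11, 0]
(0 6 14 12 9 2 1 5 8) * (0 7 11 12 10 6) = (1 5 8 7 11 12 9 2)(6 14 10) = [0, 5, 1, 3, 4, 8, 14, 11, 7, 2, 6, 12, 9, 13, 10]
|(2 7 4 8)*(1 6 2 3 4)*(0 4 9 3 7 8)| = |(0 4)(1 6 2 8 7)(3 9)| = 10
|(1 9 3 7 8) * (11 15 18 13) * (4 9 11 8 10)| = |(1 11 15 18 13 8)(3 7 10 4 9)| = 30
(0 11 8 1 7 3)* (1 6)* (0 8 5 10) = [11, 7, 2, 8, 4, 10, 1, 3, 6, 9, 0, 5] = (0 11 5 10)(1 7 3 8 6)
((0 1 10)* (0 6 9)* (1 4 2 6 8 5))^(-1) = (0 9 6 2 4)(1 5 8 10) = [9, 5, 4, 3, 0, 8, 2, 7, 10, 6, 1]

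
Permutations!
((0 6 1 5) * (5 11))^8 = (0 11 6 5 1) = [11, 0, 2, 3, 4, 1, 5, 7, 8, 9, 10, 6]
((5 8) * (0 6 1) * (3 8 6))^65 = [1, 6, 2, 0, 4, 8, 5, 7, 3] = (0 1 6 5 8 3)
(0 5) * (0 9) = (0 5 9) = [5, 1, 2, 3, 4, 9, 6, 7, 8, 0]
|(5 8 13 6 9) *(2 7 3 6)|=|(2 7 3 6 9 5 8 13)|=8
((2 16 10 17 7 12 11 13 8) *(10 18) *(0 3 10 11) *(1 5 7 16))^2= (0 10 16 11 8 1 7)(2 5 12 3 17 18 13)= [10, 7, 5, 17, 4, 12, 6, 0, 1, 9, 16, 8, 3, 2, 14, 15, 11, 18, 13]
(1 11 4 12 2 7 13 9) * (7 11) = [0, 7, 11, 3, 12, 5, 6, 13, 8, 1, 10, 4, 2, 9] = (1 7 13 9)(2 11 4 12)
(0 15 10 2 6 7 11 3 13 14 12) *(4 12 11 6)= (0 15 10 2 4 12)(3 13 14 11)(6 7)= [15, 1, 4, 13, 12, 5, 7, 6, 8, 9, 2, 3, 0, 14, 11, 10]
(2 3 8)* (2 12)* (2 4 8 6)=(2 3 6)(4 8 12)=[0, 1, 3, 6, 8, 5, 2, 7, 12, 9, 10, 11, 4]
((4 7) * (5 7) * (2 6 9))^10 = [0, 1, 6, 3, 5, 7, 9, 4, 8, 2] = (2 6 9)(4 5 7)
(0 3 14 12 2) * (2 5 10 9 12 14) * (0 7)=(14)(0 3 2 7)(5 10 9 12)=[3, 1, 7, 2, 4, 10, 6, 0, 8, 12, 9, 11, 5, 13, 14]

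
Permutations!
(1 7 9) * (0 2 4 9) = (0 2 4 9 1 7) = [2, 7, 4, 3, 9, 5, 6, 0, 8, 1]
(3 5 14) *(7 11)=(3 5 14)(7 11)=[0, 1, 2, 5, 4, 14, 6, 11, 8, 9, 10, 7, 12, 13, 3]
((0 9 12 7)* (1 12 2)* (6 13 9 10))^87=(0 1 13)(2 6 7)(9 10 12)=[1, 13, 6, 3, 4, 5, 7, 2, 8, 10, 12, 11, 9, 0]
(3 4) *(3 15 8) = (3 4 15 8) = [0, 1, 2, 4, 15, 5, 6, 7, 3, 9, 10, 11, 12, 13, 14, 8]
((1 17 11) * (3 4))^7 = (1 17 11)(3 4) = [0, 17, 2, 4, 3, 5, 6, 7, 8, 9, 10, 1, 12, 13, 14, 15, 16, 11]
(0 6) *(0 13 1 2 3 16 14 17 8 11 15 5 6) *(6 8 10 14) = [0, 2, 3, 16, 4, 8, 13, 7, 11, 9, 14, 15, 12, 1, 17, 5, 6, 10] = (1 2 3 16 6 13)(5 8 11 15)(10 14 17)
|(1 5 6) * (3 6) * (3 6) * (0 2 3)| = |(0 2 3)(1 5 6)| = 3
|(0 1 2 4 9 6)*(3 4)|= 7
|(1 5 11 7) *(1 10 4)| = 6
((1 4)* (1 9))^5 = (1 9 4) = [0, 9, 2, 3, 1, 5, 6, 7, 8, 4]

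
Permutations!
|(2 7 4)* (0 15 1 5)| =|(0 15 1 5)(2 7 4)| =12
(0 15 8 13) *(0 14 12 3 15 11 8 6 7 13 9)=(0 11 8 9)(3 15 6 7 13 14 12)=[11, 1, 2, 15, 4, 5, 7, 13, 9, 0, 10, 8, 3, 14, 12, 6]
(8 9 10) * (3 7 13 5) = [0, 1, 2, 7, 4, 3, 6, 13, 9, 10, 8, 11, 12, 5] = (3 7 13 5)(8 9 10)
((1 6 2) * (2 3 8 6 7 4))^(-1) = (1 2 4 7)(3 6 8) = [0, 2, 4, 6, 7, 5, 8, 1, 3]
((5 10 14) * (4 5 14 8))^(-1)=[0, 1, 2, 3, 8, 4, 6, 7, 10, 9, 5, 11, 12, 13, 14]=(14)(4 8 10 5)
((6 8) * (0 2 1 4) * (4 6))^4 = [8, 0, 4, 3, 6, 5, 2, 7, 1] = (0 8 1)(2 4 6)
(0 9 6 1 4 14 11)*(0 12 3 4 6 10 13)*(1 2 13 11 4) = (0 9 10 11 12 3 1 6 2 13)(4 14) = [9, 6, 13, 1, 14, 5, 2, 7, 8, 10, 11, 12, 3, 0, 4]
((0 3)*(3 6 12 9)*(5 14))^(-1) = [3, 1, 2, 9, 4, 14, 0, 7, 8, 12, 10, 11, 6, 13, 5] = (0 3 9 12 6)(5 14)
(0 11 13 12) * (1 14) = (0 11 13 12)(1 14) = [11, 14, 2, 3, 4, 5, 6, 7, 8, 9, 10, 13, 0, 12, 1]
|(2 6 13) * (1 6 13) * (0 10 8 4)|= |(0 10 8 4)(1 6)(2 13)|= 4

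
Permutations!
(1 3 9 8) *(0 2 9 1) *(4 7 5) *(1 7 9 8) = (0 2 8)(1 3 7 5 4 9) = [2, 3, 8, 7, 9, 4, 6, 5, 0, 1]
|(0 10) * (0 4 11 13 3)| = |(0 10 4 11 13 3)| = 6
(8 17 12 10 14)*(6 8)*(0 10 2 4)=(0 10 14 6 8 17 12 2 4)=[10, 1, 4, 3, 0, 5, 8, 7, 17, 9, 14, 11, 2, 13, 6, 15, 16, 12]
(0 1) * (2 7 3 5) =[1, 0, 7, 5, 4, 2, 6, 3] =(0 1)(2 7 3 5)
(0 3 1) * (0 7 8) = (0 3 1 7 8) = [3, 7, 2, 1, 4, 5, 6, 8, 0]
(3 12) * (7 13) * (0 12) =(0 12 3)(7 13) =[12, 1, 2, 0, 4, 5, 6, 13, 8, 9, 10, 11, 3, 7]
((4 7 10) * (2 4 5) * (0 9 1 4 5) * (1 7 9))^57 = (0 9)(1 7)(2 5)(4 10) = [9, 7, 5, 3, 10, 2, 6, 1, 8, 0, 4]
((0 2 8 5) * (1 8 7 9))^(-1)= (0 5 8 1 9 7 2)= [5, 9, 0, 3, 4, 8, 6, 2, 1, 7]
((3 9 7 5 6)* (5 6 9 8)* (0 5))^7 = (9) = [0, 1, 2, 3, 4, 5, 6, 7, 8, 9]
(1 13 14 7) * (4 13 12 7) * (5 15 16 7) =[0, 12, 2, 3, 13, 15, 6, 1, 8, 9, 10, 11, 5, 14, 4, 16, 7] =(1 12 5 15 16 7)(4 13 14)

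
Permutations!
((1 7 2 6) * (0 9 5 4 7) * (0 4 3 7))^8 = [4, 6, 7, 5, 1, 9, 2, 3, 8, 0] = (0 4 1 6 2 7 3 5 9)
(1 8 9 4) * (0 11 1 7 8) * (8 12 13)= (0 11 1)(4 7 12 13 8 9)= [11, 0, 2, 3, 7, 5, 6, 12, 9, 4, 10, 1, 13, 8]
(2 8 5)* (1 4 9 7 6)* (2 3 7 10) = (1 4 9 10 2 8 5 3 7 6) = [0, 4, 8, 7, 9, 3, 1, 6, 5, 10, 2]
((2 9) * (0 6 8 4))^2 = (9)(0 8)(4 6) = [8, 1, 2, 3, 6, 5, 4, 7, 0, 9]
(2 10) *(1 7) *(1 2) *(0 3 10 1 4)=(0 3 10 4)(1 7 2)=[3, 7, 1, 10, 0, 5, 6, 2, 8, 9, 4]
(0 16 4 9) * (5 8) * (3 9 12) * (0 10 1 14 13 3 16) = [0, 14, 2, 9, 12, 8, 6, 7, 5, 10, 1, 11, 16, 3, 13, 15, 4] = (1 14 13 3 9 10)(4 12 16)(5 8)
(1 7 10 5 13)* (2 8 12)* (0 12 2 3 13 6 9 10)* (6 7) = [12, 6, 8, 13, 4, 7, 9, 0, 2, 10, 5, 11, 3, 1] = (0 12 3 13 1 6 9 10 5 7)(2 8)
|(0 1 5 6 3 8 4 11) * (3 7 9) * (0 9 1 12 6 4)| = 11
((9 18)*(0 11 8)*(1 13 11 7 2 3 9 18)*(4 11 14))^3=(18)(0 3 13 11 7 9 14 8 2 1 4)=[3, 4, 1, 13, 0, 5, 6, 9, 2, 14, 10, 7, 12, 11, 8, 15, 16, 17, 18]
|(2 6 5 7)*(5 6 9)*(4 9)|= |(2 4 9 5 7)|= 5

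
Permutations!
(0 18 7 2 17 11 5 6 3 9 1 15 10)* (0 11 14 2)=[18, 15, 17, 9, 4, 6, 3, 0, 8, 1, 11, 5, 12, 13, 2, 10, 16, 14, 7]=(0 18 7)(1 15 10 11 5 6 3 9)(2 17 14)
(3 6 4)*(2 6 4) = (2 6)(3 4) = [0, 1, 6, 4, 3, 5, 2]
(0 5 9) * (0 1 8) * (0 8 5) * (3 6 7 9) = (1 5 3 6 7 9) = [0, 5, 2, 6, 4, 3, 7, 9, 8, 1]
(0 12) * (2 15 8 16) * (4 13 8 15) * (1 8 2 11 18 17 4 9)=(0 12)(1 8 16 11 18 17 4 13 2 9)=[12, 8, 9, 3, 13, 5, 6, 7, 16, 1, 10, 18, 0, 2, 14, 15, 11, 4, 17]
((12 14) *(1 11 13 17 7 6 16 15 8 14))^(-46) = (1 14 15 6 17 11 12 8 16 7 13) = [0, 14, 2, 3, 4, 5, 17, 13, 16, 9, 10, 12, 8, 1, 15, 6, 7, 11]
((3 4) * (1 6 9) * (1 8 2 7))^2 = (1 9 2)(6 8 7) = [0, 9, 1, 3, 4, 5, 8, 6, 7, 2]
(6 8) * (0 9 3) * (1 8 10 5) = (0 9 3)(1 8 6 10 5) = [9, 8, 2, 0, 4, 1, 10, 7, 6, 3, 5]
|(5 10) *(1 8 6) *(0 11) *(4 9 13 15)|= |(0 11)(1 8 6)(4 9 13 15)(5 10)|= 12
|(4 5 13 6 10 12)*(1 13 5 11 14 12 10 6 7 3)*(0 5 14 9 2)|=8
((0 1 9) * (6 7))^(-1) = (0 9 1)(6 7) = [9, 0, 2, 3, 4, 5, 7, 6, 8, 1]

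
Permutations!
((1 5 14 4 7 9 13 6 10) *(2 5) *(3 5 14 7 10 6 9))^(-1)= (1 10 4 14 2)(3 7 5)(9 13)= [0, 10, 1, 7, 14, 3, 6, 5, 8, 13, 4, 11, 12, 9, 2]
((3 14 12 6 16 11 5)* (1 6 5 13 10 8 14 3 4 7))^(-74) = (1 4 12 8 13 16)(5 14 10 11 6 7) = [0, 4, 2, 3, 12, 14, 7, 5, 13, 9, 11, 6, 8, 16, 10, 15, 1]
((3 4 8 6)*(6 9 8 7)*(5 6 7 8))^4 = (3 5 8)(4 6 9) = [0, 1, 2, 5, 6, 8, 9, 7, 3, 4]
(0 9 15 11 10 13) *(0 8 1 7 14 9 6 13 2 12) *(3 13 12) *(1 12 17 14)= (0 6 17 14 9 15 11 10 2 3 13 8 12)(1 7)= [6, 7, 3, 13, 4, 5, 17, 1, 12, 15, 2, 10, 0, 8, 9, 11, 16, 14]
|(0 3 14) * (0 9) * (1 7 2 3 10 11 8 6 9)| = 30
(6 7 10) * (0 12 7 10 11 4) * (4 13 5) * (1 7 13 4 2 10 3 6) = (0 12 13 5 2 10 1 7 11 4)(3 6) = [12, 7, 10, 6, 0, 2, 3, 11, 8, 9, 1, 4, 13, 5]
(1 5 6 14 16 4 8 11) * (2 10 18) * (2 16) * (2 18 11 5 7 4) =(1 7 4 8 5 6 14 18 16 2 10 11) =[0, 7, 10, 3, 8, 6, 14, 4, 5, 9, 11, 1, 12, 13, 18, 15, 2, 17, 16]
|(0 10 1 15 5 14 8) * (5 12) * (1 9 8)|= |(0 10 9 8)(1 15 12 5 14)|= 20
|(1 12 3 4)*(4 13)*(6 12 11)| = |(1 11 6 12 3 13 4)| = 7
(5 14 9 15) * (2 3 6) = (2 3 6)(5 14 9 15) = [0, 1, 3, 6, 4, 14, 2, 7, 8, 15, 10, 11, 12, 13, 9, 5]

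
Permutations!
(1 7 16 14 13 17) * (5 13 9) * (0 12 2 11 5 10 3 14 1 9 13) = (0 12 2 11 5)(1 7 16)(3 14 13 17 9 10) = [12, 7, 11, 14, 4, 0, 6, 16, 8, 10, 3, 5, 2, 17, 13, 15, 1, 9]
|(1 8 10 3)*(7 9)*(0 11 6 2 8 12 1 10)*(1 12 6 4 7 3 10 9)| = 8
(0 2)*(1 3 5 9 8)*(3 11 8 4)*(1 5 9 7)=[2, 11, 0, 9, 3, 7, 6, 1, 5, 4, 10, 8]=(0 2)(1 11 8 5 7)(3 9 4)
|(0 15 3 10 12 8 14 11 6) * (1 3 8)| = |(0 15 8 14 11 6)(1 3 10 12)| = 12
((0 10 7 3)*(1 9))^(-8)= (10)= [0, 1, 2, 3, 4, 5, 6, 7, 8, 9, 10]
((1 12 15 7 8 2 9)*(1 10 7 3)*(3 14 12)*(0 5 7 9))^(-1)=[2, 3, 8, 1, 4, 0, 6, 5, 7, 10, 9, 11, 14, 13, 15, 12]=(0 2 8 7 5)(1 3)(9 10)(12 14 15)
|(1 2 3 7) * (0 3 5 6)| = |(0 3 7 1 2 5 6)| = 7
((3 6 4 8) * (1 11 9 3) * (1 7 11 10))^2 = [0, 1, 2, 4, 7, 5, 8, 9, 11, 6, 10, 3] = (3 4 7 9 6 8 11)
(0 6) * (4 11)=(0 6)(4 11)=[6, 1, 2, 3, 11, 5, 0, 7, 8, 9, 10, 4]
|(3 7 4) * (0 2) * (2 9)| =3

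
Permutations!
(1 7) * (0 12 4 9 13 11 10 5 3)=[12, 7, 2, 0, 9, 3, 6, 1, 8, 13, 5, 10, 4, 11]=(0 12 4 9 13 11 10 5 3)(1 7)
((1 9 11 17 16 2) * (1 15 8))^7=(1 8 15 2 16 17 11 9)=[0, 8, 16, 3, 4, 5, 6, 7, 15, 1, 10, 9, 12, 13, 14, 2, 17, 11]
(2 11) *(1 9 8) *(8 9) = [0, 8, 11, 3, 4, 5, 6, 7, 1, 9, 10, 2] = (1 8)(2 11)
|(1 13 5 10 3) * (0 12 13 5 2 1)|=8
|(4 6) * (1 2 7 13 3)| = |(1 2 7 13 3)(4 6)| = 10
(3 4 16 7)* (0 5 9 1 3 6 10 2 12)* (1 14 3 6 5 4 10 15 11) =(0 4 16 7 5 9 14 3 10 2 12)(1 6 15 11) =[4, 6, 12, 10, 16, 9, 15, 5, 8, 14, 2, 1, 0, 13, 3, 11, 7]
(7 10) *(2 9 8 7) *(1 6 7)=(1 6 7 10 2 9 8)=[0, 6, 9, 3, 4, 5, 7, 10, 1, 8, 2]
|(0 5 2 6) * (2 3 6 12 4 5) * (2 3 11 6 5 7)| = |(0 3 5 11 6)(2 12 4 7)| = 20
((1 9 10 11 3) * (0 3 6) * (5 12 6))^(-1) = [6, 3, 2, 0, 4, 11, 12, 7, 8, 1, 9, 10, 5] = (0 6 12 5 11 10 9 1 3)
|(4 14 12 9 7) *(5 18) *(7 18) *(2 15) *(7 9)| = 12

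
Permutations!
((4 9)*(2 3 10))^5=(2 10 3)(4 9)=[0, 1, 10, 2, 9, 5, 6, 7, 8, 4, 3]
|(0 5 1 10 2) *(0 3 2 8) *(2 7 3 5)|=6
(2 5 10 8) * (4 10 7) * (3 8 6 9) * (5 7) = (2 7 4 10 6 9 3 8) = [0, 1, 7, 8, 10, 5, 9, 4, 2, 3, 6]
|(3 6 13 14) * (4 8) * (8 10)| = |(3 6 13 14)(4 10 8)| = 12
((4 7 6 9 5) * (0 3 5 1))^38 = [9, 6, 2, 1, 3, 0, 4, 5, 8, 7] = (0 9 7 5)(1 6 4 3)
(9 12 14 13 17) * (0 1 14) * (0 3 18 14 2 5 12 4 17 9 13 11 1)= (1 2 5 12 3 18 14 11)(4 17 13 9)= [0, 2, 5, 18, 17, 12, 6, 7, 8, 4, 10, 1, 3, 9, 11, 15, 16, 13, 14]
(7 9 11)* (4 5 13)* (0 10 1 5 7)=(0 10 1 5 13 4 7 9 11)=[10, 5, 2, 3, 7, 13, 6, 9, 8, 11, 1, 0, 12, 4]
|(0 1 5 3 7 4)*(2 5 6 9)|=|(0 1 6 9 2 5 3 7 4)|=9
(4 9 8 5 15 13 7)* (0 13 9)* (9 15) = (15)(0 13 7 4)(5 9 8) = [13, 1, 2, 3, 0, 9, 6, 4, 5, 8, 10, 11, 12, 7, 14, 15]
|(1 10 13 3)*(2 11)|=|(1 10 13 3)(2 11)|=4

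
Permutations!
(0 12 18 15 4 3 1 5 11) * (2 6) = (0 12 18 15 4 3 1 5 11)(2 6) = [12, 5, 6, 1, 3, 11, 2, 7, 8, 9, 10, 0, 18, 13, 14, 4, 16, 17, 15]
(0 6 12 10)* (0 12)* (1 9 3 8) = [6, 9, 2, 8, 4, 5, 0, 7, 1, 3, 12, 11, 10] = (0 6)(1 9 3 8)(10 12)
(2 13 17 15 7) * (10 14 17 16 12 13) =[0, 1, 10, 3, 4, 5, 6, 2, 8, 9, 14, 11, 13, 16, 17, 7, 12, 15] =(2 10 14 17 15 7)(12 13 16)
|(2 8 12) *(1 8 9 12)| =|(1 8)(2 9 12)| =6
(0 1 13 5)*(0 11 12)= (0 1 13 5 11 12)= [1, 13, 2, 3, 4, 11, 6, 7, 8, 9, 10, 12, 0, 5]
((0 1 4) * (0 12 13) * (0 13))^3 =[12, 0, 2, 3, 1, 5, 6, 7, 8, 9, 10, 11, 4, 13] =(13)(0 12 4 1)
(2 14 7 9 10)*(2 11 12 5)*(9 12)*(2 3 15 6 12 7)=(2 14)(3 15 6 12 5)(9 10 11)=[0, 1, 14, 15, 4, 3, 12, 7, 8, 10, 11, 9, 5, 13, 2, 6]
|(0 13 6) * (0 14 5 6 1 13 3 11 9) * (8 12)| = |(0 3 11 9)(1 13)(5 6 14)(8 12)| = 12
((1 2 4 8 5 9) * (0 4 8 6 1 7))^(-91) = (0 7 9 5 8 2 1 6 4) = [7, 6, 1, 3, 0, 8, 4, 9, 2, 5]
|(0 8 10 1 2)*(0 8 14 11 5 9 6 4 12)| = |(0 14 11 5 9 6 4 12)(1 2 8 10)| = 8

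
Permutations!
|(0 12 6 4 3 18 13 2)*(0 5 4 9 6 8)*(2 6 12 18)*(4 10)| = |(0 18 13 6 9 12 8)(2 5 10 4 3)| = 35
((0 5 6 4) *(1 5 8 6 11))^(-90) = (11)(0 6)(4 8) = [6, 1, 2, 3, 8, 5, 0, 7, 4, 9, 10, 11]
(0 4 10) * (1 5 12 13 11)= [4, 5, 2, 3, 10, 12, 6, 7, 8, 9, 0, 1, 13, 11]= (0 4 10)(1 5 12 13 11)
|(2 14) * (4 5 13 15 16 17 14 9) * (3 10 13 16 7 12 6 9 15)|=|(2 15 7 12 6 9 4 5 16 17 14)(3 10 13)|=33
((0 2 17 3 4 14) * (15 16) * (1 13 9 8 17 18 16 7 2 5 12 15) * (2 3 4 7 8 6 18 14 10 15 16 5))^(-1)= [14, 16, 0, 7, 17, 18, 9, 3, 15, 13, 4, 11, 5, 1, 2, 10, 12, 8, 6]= (0 14 2)(1 16 12 5 18 6 9 13)(3 7)(4 17 8 15 10)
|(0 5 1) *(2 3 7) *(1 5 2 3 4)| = |(0 2 4 1)(3 7)| = 4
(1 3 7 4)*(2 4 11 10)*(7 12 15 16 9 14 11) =(1 3 12 15 16 9 14 11 10 2 4) =[0, 3, 4, 12, 1, 5, 6, 7, 8, 14, 2, 10, 15, 13, 11, 16, 9]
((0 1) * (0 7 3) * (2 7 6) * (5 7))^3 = (0 2 3 6 7 1 5) = [2, 5, 3, 6, 4, 0, 7, 1]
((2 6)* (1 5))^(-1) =[0, 5, 6, 3, 4, 1, 2] =(1 5)(2 6)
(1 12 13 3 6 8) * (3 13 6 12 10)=(13)(1 10 3 12 6 8)=[0, 10, 2, 12, 4, 5, 8, 7, 1, 9, 3, 11, 6, 13]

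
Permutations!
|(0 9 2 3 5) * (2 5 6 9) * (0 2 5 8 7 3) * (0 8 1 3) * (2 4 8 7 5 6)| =21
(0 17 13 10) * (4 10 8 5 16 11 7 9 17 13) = (0 13 8 5 16 11 7 9 17 4 10) = [13, 1, 2, 3, 10, 16, 6, 9, 5, 17, 0, 7, 12, 8, 14, 15, 11, 4]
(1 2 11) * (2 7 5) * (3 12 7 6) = (1 6 3 12 7 5 2 11) = [0, 6, 11, 12, 4, 2, 3, 5, 8, 9, 10, 1, 7]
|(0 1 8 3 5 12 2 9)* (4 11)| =8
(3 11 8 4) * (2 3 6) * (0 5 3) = (0 5 3 11 8 4 6 2) = [5, 1, 0, 11, 6, 3, 2, 7, 4, 9, 10, 8]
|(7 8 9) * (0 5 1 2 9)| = |(0 5 1 2 9 7 8)| = 7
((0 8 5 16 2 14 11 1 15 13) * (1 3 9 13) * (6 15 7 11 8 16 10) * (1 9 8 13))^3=(0 14 16 13 2)(1 3 10 9 11 5 15 7 8 6)=[14, 3, 0, 10, 4, 15, 1, 8, 6, 11, 9, 5, 12, 2, 16, 7, 13]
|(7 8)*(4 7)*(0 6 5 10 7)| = 7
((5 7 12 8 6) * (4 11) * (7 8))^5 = (4 11)(5 6 8)(7 12) = [0, 1, 2, 3, 11, 6, 8, 12, 5, 9, 10, 4, 7]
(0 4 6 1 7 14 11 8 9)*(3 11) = (0 4 6 1 7 14 3 11 8 9) = [4, 7, 2, 11, 6, 5, 1, 14, 9, 0, 10, 8, 12, 13, 3]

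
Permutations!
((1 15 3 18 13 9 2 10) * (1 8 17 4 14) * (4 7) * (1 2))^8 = [0, 3, 10, 13, 14, 5, 6, 4, 17, 15, 8, 11, 12, 1, 2, 18, 16, 7, 9] = (1 3 13)(2 10 8 17 7 4 14)(9 15 18)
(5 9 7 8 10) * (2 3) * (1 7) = (1 7 8 10 5 9)(2 3) = [0, 7, 3, 2, 4, 9, 6, 8, 10, 1, 5]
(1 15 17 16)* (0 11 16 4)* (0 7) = (0 11 16 1 15 17 4 7) = [11, 15, 2, 3, 7, 5, 6, 0, 8, 9, 10, 16, 12, 13, 14, 17, 1, 4]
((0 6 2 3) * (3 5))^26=(0 6 2 5 3)=[6, 1, 5, 0, 4, 3, 2]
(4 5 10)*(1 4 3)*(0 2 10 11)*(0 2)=[0, 4, 10, 1, 5, 11, 6, 7, 8, 9, 3, 2]=(1 4 5 11 2 10 3)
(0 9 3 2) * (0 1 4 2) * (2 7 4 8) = [9, 8, 1, 0, 7, 5, 6, 4, 2, 3] = (0 9 3)(1 8 2)(4 7)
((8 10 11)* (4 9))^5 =(4 9)(8 11 10) =[0, 1, 2, 3, 9, 5, 6, 7, 11, 4, 8, 10]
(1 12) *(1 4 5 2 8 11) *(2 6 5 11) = (1 12 4 11)(2 8)(5 6) = [0, 12, 8, 3, 11, 6, 5, 7, 2, 9, 10, 1, 4]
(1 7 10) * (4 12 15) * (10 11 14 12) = (1 7 11 14 12 15 4 10) = [0, 7, 2, 3, 10, 5, 6, 11, 8, 9, 1, 14, 15, 13, 12, 4]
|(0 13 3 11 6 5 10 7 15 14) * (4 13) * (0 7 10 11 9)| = 15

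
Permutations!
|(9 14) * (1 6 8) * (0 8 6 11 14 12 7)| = |(0 8 1 11 14 9 12 7)| = 8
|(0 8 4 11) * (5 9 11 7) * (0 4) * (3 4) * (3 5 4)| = |(0 8)(4 7)(5 9 11)| = 6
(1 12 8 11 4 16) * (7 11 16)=(1 12 8 16)(4 7 11)=[0, 12, 2, 3, 7, 5, 6, 11, 16, 9, 10, 4, 8, 13, 14, 15, 1]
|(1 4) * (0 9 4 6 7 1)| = 3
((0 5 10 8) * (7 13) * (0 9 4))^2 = (13)(0 10 9)(4 5 8) = [10, 1, 2, 3, 5, 8, 6, 7, 4, 0, 9, 11, 12, 13]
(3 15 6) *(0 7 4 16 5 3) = [7, 1, 2, 15, 16, 3, 0, 4, 8, 9, 10, 11, 12, 13, 14, 6, 5] = (0 7 4 16 5 3 15 6)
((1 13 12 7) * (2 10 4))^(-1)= (1 7 12 13)(2 4 10)= [0, 7, 4, 3, 10, 5, 6, 12, 8, 9, 2, 11, 13, 1]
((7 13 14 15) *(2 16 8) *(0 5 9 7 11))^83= (0 7 15 5 13 11 9 14)(2 8 16)= [7, 1, 8, 3, 4, 13, 6, 15, 16, 14, 10, 9, 12, 11, 0, 5, 2]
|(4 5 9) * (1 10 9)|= 5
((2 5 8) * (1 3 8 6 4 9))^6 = (1 4 5 8)(2 3 9 6) = [0, 4, 3, 9, 5, 8, 2, 7, 1, 6]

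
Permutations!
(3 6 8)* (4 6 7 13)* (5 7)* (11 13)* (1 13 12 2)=(1 13 4 6 8 3 5 7 11 12 2)=[0, 13, 1, 5, 6, 7, 8, 11, 3, 9, 10, 12, 2, 4]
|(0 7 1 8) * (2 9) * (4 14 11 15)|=|(0 7 1 8)(2 9)(4 14 11 15)|=4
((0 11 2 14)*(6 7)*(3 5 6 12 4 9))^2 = (0 2)(3 6 12 9 5 7 4)(11 14) = [2, 1, 0, 6, 3, 7, 12, 4, 8, 5, 10, 14, 9, 13, 11]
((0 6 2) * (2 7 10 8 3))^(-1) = (0 2 3 8 10 7 6) = [2, 1, 3, 8, 4, 5, 0, 6, 10, 9, 7]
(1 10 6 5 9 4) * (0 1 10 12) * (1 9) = (0 9 4 10 6 5 1 12) = [9, 12, 2, 3, 10, 1, 5, 7, 8, 4, 6, 11, 0]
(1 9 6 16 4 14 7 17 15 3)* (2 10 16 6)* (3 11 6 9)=(1 3)(2 10 16 4 14 7 17 15 11 6 9)=[0, 3, 10, 1, 14, 5, 9, 17, 8, 2, 16, 6, 12, 13, 7, 11, 4, 15]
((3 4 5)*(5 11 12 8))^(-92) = [0, 1, 2, 8, 5, 12, 6, 7, 11, 9, 10, 3, 4] = (3 8 11)(4 5 12)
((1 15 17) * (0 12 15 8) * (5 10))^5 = (0 8 1 17 15 12)(5 10) = [8, 17, 2, 3, 4, 10, 6, 7, 1, 9, 5, 11, 0, 13, 14, 12, 16, 15]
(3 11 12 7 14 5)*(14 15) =(3 11 12 7 15 14 5) =[0, 1, 2, 11, 4, 3, 6, 15, 8, 9, 10, 12, 7, 13, 5, 14]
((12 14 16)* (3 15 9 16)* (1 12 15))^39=(16)(1 3 14 12)=[0, 3, 2, 14, 4, 5, 6, 7, 8, 9, 10, 11, 1, 13, 12, 15, 16]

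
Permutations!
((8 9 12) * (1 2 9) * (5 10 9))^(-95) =[0, 10, 9, 3, 4, 12, 6, 7, 5, 1, 8, 11, 2] =(1 10 8 5 12 2 9)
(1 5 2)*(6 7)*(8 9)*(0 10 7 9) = (0 10 7 6 9 8)(1 5 2) = [10, 5, 1, 3, 4, 2, 9, 6, 0, 8, 7]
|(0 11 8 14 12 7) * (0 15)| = 7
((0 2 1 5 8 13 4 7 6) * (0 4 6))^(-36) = [0, 1, 2, 3, 4, 5, 6, 7, 8, 9, 10, 11, 12, 13] = (13)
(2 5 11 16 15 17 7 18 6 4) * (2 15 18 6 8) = (2 5 11 16 18 8)(4 15 17 7 6) = [0, 1, 5, 3, 15, 11, 4, 6, 2, 9, 10, 16, 12, 13, 14, 17, 18, 7, 8]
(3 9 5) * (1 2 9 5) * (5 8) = (1 2 9)(3 8 5) = [0, 2, 9, 8, 4, 3, 6, 7, 5, 1]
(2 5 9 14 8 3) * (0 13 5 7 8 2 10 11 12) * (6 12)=[13, 1, 7, 10, 4, 9, 12, 8, 3, 14, 11, 6, 0, 5, 2]=(0 13 5 9 14 2 7 8 3 10 11 6 12)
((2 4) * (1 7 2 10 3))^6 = (10) = [0, 1, 2, 3, 4, 5, 6, 7, 8, 9, 10]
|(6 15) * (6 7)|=3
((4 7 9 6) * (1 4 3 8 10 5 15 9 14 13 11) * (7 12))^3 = (1 7 11 12 13 4 14)(3 5 6 10 9 8 15) = [0, 7, 2, 5, 14, 6, 10, 11, 15, 8, 9, 12, 13, 4, 1, 3]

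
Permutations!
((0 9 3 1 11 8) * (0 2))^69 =(0 2 8 11 1 3 9) =[2, 3, 8, 9, 4, 5, 6, 7, 11, 0, 10, 1]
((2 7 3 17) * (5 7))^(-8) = (2 7 17 5 3) = [0, 1, 7, 2, 4, 3, 6, 17, 8, 9, 10, 11, 12, 13, 14, 15, 16, 5]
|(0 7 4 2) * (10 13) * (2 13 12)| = |(0 7 4 13 10 12 2)| = 7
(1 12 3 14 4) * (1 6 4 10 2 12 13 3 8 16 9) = (1 13 3 14 10 2 12 8 16 9)(4 6) = [0, 13, 12, 14, 6, 5, 4, 7, 16, 1, 2, 11, 8, 3, 10, 15, 9]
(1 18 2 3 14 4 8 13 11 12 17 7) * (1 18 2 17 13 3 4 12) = (1 2 4 8 3 14 12 13 11)(7 18 17) = [0, 2, 4, 14, 8, 5, 6, 18, 3, 9, 10, 1, 13, 11, 12, 15, 16, 7, 17]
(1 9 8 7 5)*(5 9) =(1 5)(7 9 8) =[0, 5, 2, 3, 4, 1, 6, 9, 7, 8]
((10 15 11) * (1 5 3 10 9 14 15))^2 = (1 3)(5 10)(9 15)(11 14) = [0, 3, 2, 1, 4, 10, 6, 7, 8, 15, 5, 14, 12, 13, 11, 9]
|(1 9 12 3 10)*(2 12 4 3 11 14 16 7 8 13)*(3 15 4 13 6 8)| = 22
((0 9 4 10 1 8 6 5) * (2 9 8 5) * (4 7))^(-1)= (0 5 1 10 4 7 9 2 6 8)= [5, 10, 6, 3, 7, 1, 8, 9, 0, 2, 4]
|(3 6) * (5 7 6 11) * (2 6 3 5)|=6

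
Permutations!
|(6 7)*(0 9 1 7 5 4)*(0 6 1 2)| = |(0 9 2)(1 7)(4 6 5)| = 6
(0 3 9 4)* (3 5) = (0 5 3 9 4) = [5, 1, 2, 9, 0, 3, 6, 7, 8, 4]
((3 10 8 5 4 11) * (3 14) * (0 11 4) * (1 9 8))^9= (14)= [0, 1, 2, 3, 4, 5, 6, 7, 8, 9, 10, 11, 12, 13, 14]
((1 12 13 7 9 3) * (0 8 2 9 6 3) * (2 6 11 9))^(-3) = (0 7 1 8 11 12 6 9 13 3) = [7, 8, 2, 0, 4, 5, 9, 1, 11, 13, 10, 12, 6, 3]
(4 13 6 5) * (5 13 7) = [0, 1, 2, 3, 7, 4, 13, 5, 8, 9, 10, 11, 12, 6] = (4 7 5)(6 13)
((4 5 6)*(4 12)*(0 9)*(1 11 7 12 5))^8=(1 12 11 4 7)=[0, 12, 2, 3, 7, 5, 6, 1, 8, 9, 10, 4, 11]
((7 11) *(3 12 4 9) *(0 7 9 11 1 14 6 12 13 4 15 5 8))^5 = (0 12 7 15 1 5 14 8 6) = [12, 5, 2, 3, 4, 14, 0, 15, 6, 9, 10, 11, 7, 13, 8, 1]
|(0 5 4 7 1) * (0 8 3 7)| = 12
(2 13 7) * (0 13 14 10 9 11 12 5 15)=(0 13 7 2 14 10 9 11 12 5 15)=[13, 1, 14, 3, 4, 15, 6, 2, 8, 11, 9, 12, 5, 7, 10, 0]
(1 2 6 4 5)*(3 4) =(1 2 6 3 4 5) =[0, 2, 6, 4, 5, 1, 3]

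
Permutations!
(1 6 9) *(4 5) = (1 6 9)(4 5) = [0, 6, 2, 3, 5, 4, 9, 7, 8, 1]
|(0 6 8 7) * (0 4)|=|(0 6 8 7 4)|=5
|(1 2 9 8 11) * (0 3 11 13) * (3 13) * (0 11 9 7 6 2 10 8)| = |(0 13 11 1 10 8 3 9)(2 7 6)| = 24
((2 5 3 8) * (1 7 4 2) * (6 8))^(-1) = (1 8 6 3 5 2 4 7) = [0, 8, 4, 5, 7, 2, 3, 1, 6]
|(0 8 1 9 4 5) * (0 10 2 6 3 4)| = |(0 8 1 9)(2 6 3 4 5 10)| = 12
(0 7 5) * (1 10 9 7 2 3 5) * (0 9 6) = (0 2 3 5 9 7 1 10 6) = [2, 10, 3, 5, 4, 9, 0, 1, 8, 7, 6]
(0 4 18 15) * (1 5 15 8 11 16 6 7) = (0 4 18 8 11 16 6 7 1 5 15) = [4, 5, 2, 3, 18, 15, 7, 1, 11, 9, 10, 16, 12, 13, 14, 0, 6, 17, 8]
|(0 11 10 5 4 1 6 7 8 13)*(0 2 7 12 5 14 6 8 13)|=30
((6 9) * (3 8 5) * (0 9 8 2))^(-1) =[2, 1, 3, 5, 4, 8, 9, 7, 6, 0] =(0 2 3 5 8 6 9)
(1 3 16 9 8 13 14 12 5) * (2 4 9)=(1 3 16 2 4 9 8 13 14 12 5)=[0, 3, 4, 16, 9, 1, 6, 7, 13, 8, 10, 11, 5, 14, 12, 15, 2]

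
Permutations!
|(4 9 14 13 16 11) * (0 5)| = |(0 5)(4 9 14 13 16 11)| = 6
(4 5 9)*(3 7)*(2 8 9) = [0, 1, 8, 7, 5, 2, 6, 3, 9, 4] = (2 8 9 4 5)(3 7)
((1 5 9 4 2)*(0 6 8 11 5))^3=(0 11 4)(1 8 9)(2 6 5)=[11, 8, 6, 3, 0, 2, 5, 7, 9, 1, 10, 4]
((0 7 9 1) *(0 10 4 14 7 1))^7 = (14) = [0, 1, 2, 3, 4, 5, 6, 7, 8, 9, 10, 11, 12, 13, 14]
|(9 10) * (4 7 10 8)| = |(4 7 10 9 8)| = 5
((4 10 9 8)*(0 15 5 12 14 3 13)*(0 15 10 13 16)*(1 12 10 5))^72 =(0 15 5 1 10 12 9 14 8 3 4 16 13) =[15, 10, 2, 4, 16, 1, 6, 7, 3, 14, 12, 11, 9, 0, 8, 5, 13]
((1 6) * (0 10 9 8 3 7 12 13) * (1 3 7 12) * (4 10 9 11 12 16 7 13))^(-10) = [8, 1, 2, 3, 11, 5, 6, 7, 0, 13, 12, 4, 10, 9, 14, 15, 16] = (16)(0 8)(4 11)(9 13)(10 12)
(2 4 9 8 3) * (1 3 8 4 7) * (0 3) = (0 3 2 7 1)(4 9) = [3, 0, 7, 2, 9, 5, 6, 1, 8, 4]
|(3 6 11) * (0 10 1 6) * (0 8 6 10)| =|(1 10)(3 8 6 11)| =4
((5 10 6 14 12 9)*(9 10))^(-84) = (14) = [0, 1, 2, 3, 4, 5, 6, 7, 8, 9, 10, 11, 12, 13, 14]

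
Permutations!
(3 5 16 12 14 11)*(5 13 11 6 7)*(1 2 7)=[0, 2, 7, 13, 4, 16, 1, 5, 8, 9, 10, 3, 14, 11, 6, 15, 12]=(1 2 7 5 16 12 14 6)(3 13 11)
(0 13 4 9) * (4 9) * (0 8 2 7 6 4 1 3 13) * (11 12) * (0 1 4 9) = (0 1 3 13)(2 7 6 9 8)(11 12) = [1, 3, 7, 13, 4, 5, 9, 6, 2, 8, 10, 12, 11, 0]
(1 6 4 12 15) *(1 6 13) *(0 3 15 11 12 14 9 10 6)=(0 3 15)(1 13)(4 14 9 10 6)(11 12)=[3, 13, 2, 15, 14, 5, 4, 7, 8, 10, 6, 12, 11, 1, 9, 0]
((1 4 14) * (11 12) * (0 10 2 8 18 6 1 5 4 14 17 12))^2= (0 2 18 1 5 17 11 10 8 6 14 4 12)= [2, 5, 18, 3, 12, 17, 14, 7, 6, 9, 8, 10, 0, 13, 4, 15, 16, 11, 1]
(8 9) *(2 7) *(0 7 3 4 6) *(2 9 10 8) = (0 7 9 2 3 4 6)(8 10) = [7, 1, 3, 4, 6, 5, 0, 9, 10, 2, 8]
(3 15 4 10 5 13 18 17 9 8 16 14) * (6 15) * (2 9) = (2 9 8 16 14 3 6 15 4 10 5 13 18 17) = [0, 1, 9, 6, 10, 13, 15, 7, 16, 8, 5, 11, 12, 18, 3, 4, 14, 2, 17]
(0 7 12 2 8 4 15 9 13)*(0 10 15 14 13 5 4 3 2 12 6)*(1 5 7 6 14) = (0 6)(1 5 4)(2 8 3)(7 14 13 10 15 9) = [6, 5, 8, 2, 1, 4, 0, 14, 3, 7, 15, 11, 12, 10, 13, 9]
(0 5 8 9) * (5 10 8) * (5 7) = (0 10 8 9)(5 7) = [10, 1, 2, 3, 4, 7, 6, 5, 9, 0, 8]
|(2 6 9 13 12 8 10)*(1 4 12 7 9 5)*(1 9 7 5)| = |(1 4 12 8 10 2 6)(5 9 13)| = 21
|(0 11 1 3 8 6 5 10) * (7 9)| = 8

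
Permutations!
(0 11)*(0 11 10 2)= [10, 1, 0, 3, 4, 5, 6, 7, 8, 9, 2, 11]= (11)(0 10 2)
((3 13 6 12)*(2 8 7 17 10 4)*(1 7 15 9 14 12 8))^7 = (1 7 17 10 4 2)(3 12 14 9 15 8 6 13) = [0, 7, 1, 12, 2, 5, 13, 17, 6, 15, 4, 11, 14, 3, 9, 8, 16, 10]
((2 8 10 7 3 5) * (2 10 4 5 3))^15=(2 5)(4 7)(8 10)=[0, 1, 5, 3, 7, 2, 6, 4, 10, 9, 8]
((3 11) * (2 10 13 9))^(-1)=(2 9 13 10)(3 11)=[0, 1, 9, 11, 4, 5, 6, 7, 8, 13, 2, 3, 12, 10]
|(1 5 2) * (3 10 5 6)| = |(1 6 3 10 5 2)| = 6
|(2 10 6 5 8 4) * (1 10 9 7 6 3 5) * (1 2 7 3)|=|(1 10)(2 9 3 5 8 4 7 6)|=8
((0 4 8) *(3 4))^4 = (8) = [0, 1, 2, 3, 4, 5, 6, 7, 8]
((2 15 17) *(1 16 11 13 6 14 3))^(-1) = (1 3 14 6 13 11 16)(2 17 15) = [0, 3, 17, 14, 4, 5, 13, 7, 8, 9, 10, 16, 12, 11, 6, 2, 1, 15]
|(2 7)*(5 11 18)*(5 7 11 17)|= |(2 11 18 7)(5 17)|= 4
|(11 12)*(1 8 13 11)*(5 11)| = |(1 8 13 5 11 12)| = 6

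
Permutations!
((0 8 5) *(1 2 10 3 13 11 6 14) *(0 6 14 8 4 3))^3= (0 13 1)(2 4 11)(3 14 10)= [13, 0, 4, 14, 11, 5, 6, 7, 8, 9, 3, 2, 12, 1, 10]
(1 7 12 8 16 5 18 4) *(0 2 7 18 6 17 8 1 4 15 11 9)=(0 2 7 12 1 18 15 11 9)(5 6 17 8 16)=[2, 18, 7, 3, 4, 6, 17, 12, 16, 0, 10, 9, 1, 13, 14, 11, 5, 8, 15]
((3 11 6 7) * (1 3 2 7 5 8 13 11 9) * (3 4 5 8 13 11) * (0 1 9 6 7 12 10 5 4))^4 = (2 13 11 10 6)(3 7 5 8 12) = [0, 1, 13, 7, 4, 8, 2, 5, 12, 9, 6, 10, 3, 11]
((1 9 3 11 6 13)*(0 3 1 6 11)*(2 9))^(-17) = [3, 2, 9, 0, 4, 5, 13, 7, 8, 1, 10, 11, 12, 6] = (0 3)(1 2 9)(6 13)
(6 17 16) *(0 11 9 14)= (0 11 9 14)(6 17 16)= [11, 1, 2, 3, 4, 5, 17, 7, 8, 14, 10, 9, 12, 13, 0, 15, 6, 16]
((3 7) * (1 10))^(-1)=(1 10)(3 7)=[0, 10, 2, 7, 4, 5, 6, 3, 8, 9, 1]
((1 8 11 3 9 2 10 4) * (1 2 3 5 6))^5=[0, 1, 4, 9, 10, 5, 6, 7, 8, 3, 2, 11]=(11)(2 4 10)(3 9)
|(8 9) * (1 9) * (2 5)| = |(1 9 8)(2 5)| = 6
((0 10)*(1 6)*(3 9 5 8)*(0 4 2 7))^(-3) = (0 4 7 10 2)(1 6)(3 9 5 8) = [4, 6, 0, 9, 7, 8, 1, 10, 3, 5, 2]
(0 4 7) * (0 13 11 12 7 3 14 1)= (0 4 3 14 1)(7 13 11 12)= [4, 0, 2, 14, 3, 5, 6, 13, 8, 9, 10, 12, 7, 11, 1]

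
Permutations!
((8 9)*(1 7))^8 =[0, 1, 2, 3, 4, 5, 6, 7, 8, 9] =(9)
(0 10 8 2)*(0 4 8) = (0 10)(2 4 8) = [10, 1, 4, 3, 8, 5, 6, 7, 2, 9, 0]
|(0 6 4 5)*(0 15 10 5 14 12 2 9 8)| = 24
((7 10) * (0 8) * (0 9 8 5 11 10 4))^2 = (0 11 7)(4 5 10) = [11, 1, 2, 3, 5, 10, 6, 0, 8, 9, 4, 7]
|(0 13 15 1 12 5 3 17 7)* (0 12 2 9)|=|(0 13 15 1 2 9)(3 17 7 12 5)|=30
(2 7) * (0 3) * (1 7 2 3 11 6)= (0 11 6 1 7 3)= [11, 7, 2, 0, 4, 5, 1, 3, 8, 9, 10, 6]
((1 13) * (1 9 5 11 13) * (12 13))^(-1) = (5 9 13 12 11) = [0, 1, 2, 3, 4, 9, 6, 7, 8, 13, 10, 5, 11, 12]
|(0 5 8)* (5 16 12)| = |(0 16 12 5 8)| = 5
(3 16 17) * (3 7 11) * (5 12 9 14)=(3 16 17 7 11)(5 12 9 14)=[0, 1, 2, 16, 4, 12, 6, 11, 8, 14, 10, 3, 9, 13, 5, 15, 17, 7]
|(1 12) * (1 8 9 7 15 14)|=|(1 12 8 9 7 15 14)|=7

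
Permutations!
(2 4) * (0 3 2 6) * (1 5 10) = (0 3 2 4 6)(1 5 10) = [3, 5, 4, 2, 6, 10, 0, 7, 8, 9, 1]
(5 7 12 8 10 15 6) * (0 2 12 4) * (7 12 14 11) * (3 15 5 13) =(0 2 14 11 7 4)(3 15 6 13)(5 12 8 10) =[2, 1, 14, 15, 0, 12, 13, 4, 10, 9, 5, 7, 8, 3, 11, 6]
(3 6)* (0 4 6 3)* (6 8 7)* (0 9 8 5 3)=[4, 1, 2, 0, 5, 3, 9, 6, 7, 8]=(0 4 5 3)(6 9 8 7)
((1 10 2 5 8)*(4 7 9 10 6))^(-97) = (1 4 9 2 8 6 7 10 5) = [0, 4, 8, 3, 9, 1, 7, 10, 6, 2, 5]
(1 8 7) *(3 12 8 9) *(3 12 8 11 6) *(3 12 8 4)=[0, 9, 2, 4, 3, 5, 12, 1, 7, 8, 10, 6, 11]=(1 9 8 7)(3 4)(6 12 11)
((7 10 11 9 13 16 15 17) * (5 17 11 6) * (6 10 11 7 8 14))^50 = (17)(7 9 16)(11 13 15) = [0, 1, 2, 3, 4, 5, 6, 9, 8, 16, 10, 13, 12, 15, 14, 11, 7, 17]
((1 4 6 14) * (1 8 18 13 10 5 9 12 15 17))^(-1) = (1 17 15 12 9 5 10 13 18 8 14 6 4) = [0, 17, 2, 3, 1, 10, 4, 7, 14, 5, 13, 11, 9, 18, 6, 12, 16, 15, 8]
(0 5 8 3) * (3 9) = [5, 1, 2, 0, 4, 8, 6, 7, 9, 3] = (0 5 8 9 3)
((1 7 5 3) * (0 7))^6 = (0 7 5 3 1) = [7, 0, 2, 1, 4, 3, 6, 5]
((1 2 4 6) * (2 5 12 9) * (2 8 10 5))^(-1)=(1 6 4 2)(5 10 8 9 12)=[0, 6, 1, 3, 2, 10, 4, 7, 9, 12, 8, 11, 5]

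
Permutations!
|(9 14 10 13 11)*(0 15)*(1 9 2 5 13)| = |(0 15)(1 9 14 10)(2 5 13 11)| = 4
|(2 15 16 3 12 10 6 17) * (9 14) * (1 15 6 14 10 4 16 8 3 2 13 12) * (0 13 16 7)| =|(0 13 12 4 7)(1 15 8 3)(2 6 17 16)(9 10 14)| =60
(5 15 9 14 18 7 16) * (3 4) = (3 4)(5 15 9 14 18 7 16) = [0, 1, 2, 4, 3, 15, 6, 16, 8, 14, 10, 11, 12, 13, 18, 9, 5, 17, 7]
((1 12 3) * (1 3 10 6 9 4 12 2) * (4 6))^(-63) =(12)(1 2)(6 9) =[0, 2, 1, 3, 4, 5, 9, 7, 8, 6, 10, 11, 12]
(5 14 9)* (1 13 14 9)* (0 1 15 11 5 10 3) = (0 1 13 14 15 11 5 9 10 3) = [1, 13, 2, 0, 4, 9, 6, 7, 8, 10, 3, 5, 12, 14, 15, 11]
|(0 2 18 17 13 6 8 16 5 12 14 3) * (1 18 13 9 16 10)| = 15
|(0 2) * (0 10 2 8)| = 2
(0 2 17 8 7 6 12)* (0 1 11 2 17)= (0 17 8 7 6 12 1 11 2)= [17, 11, 0, 3, 4, 5, 12, 6, 7, 9, 10, 2, 1, 13, 14, 15, 16, 8]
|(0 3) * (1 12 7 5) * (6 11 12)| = 6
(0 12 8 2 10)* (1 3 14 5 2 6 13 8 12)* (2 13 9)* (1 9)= [9, 3, 10, 14, 4, 13, 1, 7, 6, 2, 0, 11, 12, 8, 5]= (0 9 2 10)(1 3 14 5 13 8 6)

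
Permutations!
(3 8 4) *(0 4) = (0 4 3 8) = [4, 1, 2, 8, 3, 5, 6, 7, 0]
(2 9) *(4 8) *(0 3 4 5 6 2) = [3, 1, 9, 4, 8, 6, 2, 7, 5, 0] = (0 3 4 8 5 6 2 9)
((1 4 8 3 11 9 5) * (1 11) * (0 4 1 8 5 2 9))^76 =(11) =[0, 1, 2, 3, 4, 5, 6, 7, 8, 9, 10, 11]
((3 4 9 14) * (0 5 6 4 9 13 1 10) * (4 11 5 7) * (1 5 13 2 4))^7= [10, 7, 4, 9, 2, 13, 5, 0, 8, 14, 1, 6, 12, 11, 3]= (0 10 1 7)(2 4)(3 9 14)(5 13 11 6)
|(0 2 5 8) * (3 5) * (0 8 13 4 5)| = |(0 2 3)(4 5 13)| = 3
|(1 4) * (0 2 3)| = |(0 2 3)(1 4)| = 6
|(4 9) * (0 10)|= 2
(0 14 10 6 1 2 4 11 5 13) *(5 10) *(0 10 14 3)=[3, 2, 4, 0, 11, 13, 1, 7, 8, 9, 6, 14, 12, 10, 5]=(0 3)(1 2 4 11 14 5 13 10 6)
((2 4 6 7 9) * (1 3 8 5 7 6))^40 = (9) = [0, 1, 2, 3, 4, 5, 6, 7, 8, 9]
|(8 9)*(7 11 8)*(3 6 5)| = |(3 6 5)(7 11 8 9)| = 12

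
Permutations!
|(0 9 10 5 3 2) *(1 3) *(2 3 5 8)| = 10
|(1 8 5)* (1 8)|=2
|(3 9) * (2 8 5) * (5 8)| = 2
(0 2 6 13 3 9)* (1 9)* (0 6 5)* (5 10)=(0 2 10 5)(1 9 6 13 3)=[2, 9, 10, 1, 4, 0, 13, 7, 8, 6, 5, 11, 12, 3]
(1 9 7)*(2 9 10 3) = (1 10 3 2 9 7) = [0, 10, 9, 2, 4, 5, 6, 1, 8, 7, 3]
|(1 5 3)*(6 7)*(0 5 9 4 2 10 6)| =10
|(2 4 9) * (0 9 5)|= |(0 9 2 4 5)|= 5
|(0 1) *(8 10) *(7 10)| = |(0 1)(7 10 8)| = 6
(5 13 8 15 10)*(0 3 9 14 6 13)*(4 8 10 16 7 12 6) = (0 3 9 14 4 8 15 16 7 12 6 13 10 5) = [3, 1, 2, 9, 8, 0, 13, 12, 15, 14, 5, 11, 6, 10, 4, 16, 7]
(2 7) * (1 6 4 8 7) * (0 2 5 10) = [2, 6, 1, 3, 8, 10, 4, 5, 7, 9, 0] = (0 2 1 6 4 8 7 5 10)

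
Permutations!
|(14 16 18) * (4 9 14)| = 5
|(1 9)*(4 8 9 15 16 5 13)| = |(1 15 16 5 13 4 8 9)| = 8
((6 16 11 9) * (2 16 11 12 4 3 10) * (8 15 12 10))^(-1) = (2 10 16)(3 4 12 15 8)(6 9 11) = [0, 1, 10, 4, 12, 5, 9, 7, 3, 11, 16, 6, 15, 13, 14, 8, 2]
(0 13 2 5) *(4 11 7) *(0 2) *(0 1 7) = (0 13 1 7 4 11)(2 5) = [13, 7, 5, 3, 11, 2, 6, 4, 8, 9, 10, 0, 12, 1]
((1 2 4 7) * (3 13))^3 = [0, 7, 1, 13, 2, 5, 6, 4, 8, 9, 10, 11, 12, 3] = (1 7 4 2)(3 13)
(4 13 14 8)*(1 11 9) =(1 11 9)(4 13 14 8) =[0, 11, 2, 3, 13, 5, 6, 7, 4, 1, 10, 9, 12, 14, 8]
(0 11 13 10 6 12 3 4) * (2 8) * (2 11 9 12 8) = (0 9 12 3 4)(6 8 11 13 10) = [9, 1, 2, 4, 0, 5, 8, 7, 11, 12, 6, 13, 3, 10]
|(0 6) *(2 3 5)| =6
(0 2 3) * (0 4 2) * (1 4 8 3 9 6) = (1 4 2 9 6)(3 8) = [0, 4, 9, 8, 2, 5, 1, 7, 3, 6]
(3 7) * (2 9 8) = [0, 1, 9, 7, 4, 5, 6, 3, 2, 8] = (2 9 8)(3 7)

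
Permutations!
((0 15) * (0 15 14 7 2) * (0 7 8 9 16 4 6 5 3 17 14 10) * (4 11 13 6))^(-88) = (3 14 9 11 6)(5 17 8 16 13) = [0, 1, 2, 14, 4, 17, 3, 7, 16, 11, 10, 6, 12, 5, 9, 15, 13, 8]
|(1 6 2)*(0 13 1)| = |(0 13 1 6 2)| = 5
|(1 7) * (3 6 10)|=|(1 7)(3 6 10)|=6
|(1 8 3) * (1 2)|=|(1 8 3 2)|=4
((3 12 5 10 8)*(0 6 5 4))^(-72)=(12)=[0, 1, 2, 3, 4, 5, 6, 7, 8, 9, 10, 11, 12]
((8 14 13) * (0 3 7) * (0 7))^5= (0 3)(8 13 14)= [3, 1, 2, 0, 4, 5, 6, 7, 13, 9, 10, 11, 12, 14, 8]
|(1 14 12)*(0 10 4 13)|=|(0 10 4 13)(1 14 12)|=12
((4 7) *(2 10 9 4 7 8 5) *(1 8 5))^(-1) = [0, 8, 5, 3, 9, 4, 6, 7, 1, 10, 2] = (1 8)(2 5 4 9 10)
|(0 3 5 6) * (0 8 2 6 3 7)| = 6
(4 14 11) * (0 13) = (0 13)(4 14 11) = [13, 1, 2, 3, 14, 5, 6, 7, 8, 9, 10, 4, 12, 0, 11]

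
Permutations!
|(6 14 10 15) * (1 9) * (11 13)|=|(1 9)(6 14 10 15)(11 13)|=4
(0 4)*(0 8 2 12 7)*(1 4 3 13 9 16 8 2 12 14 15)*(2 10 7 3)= [2, 4, 14, 13, 10, 5, 6, 0, 12, 16, 7, 11, 3, 9, 15, 1, 8]= (0 2 14 15 1 4 10 7)(3 13 9 16 8 12)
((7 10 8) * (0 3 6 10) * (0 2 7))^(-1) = (0 8 10 6 3)(2 7) = [8, 1, 7, 0, 4, 5, 3, 2, 10, 9, 6]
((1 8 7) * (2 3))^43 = (1 8 7)(2 3) = [0, 8, 3, 2, 4, 5, 6, 1, 7]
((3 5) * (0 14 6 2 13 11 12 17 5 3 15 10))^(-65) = (0 14 6 2 13 11 12 17 5 15 10) = [14, 1, 13, 3, 4, 15, 2, 7, 8, 9, 0, 12, 17, 11, 6, 10, 16, 5]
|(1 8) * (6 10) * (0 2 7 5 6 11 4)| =8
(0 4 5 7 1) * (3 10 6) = [4, 0, 2, 10, 5, 7, 3, 1, 8, 9, 6] = (0 4 5 7 1)(3 10 6)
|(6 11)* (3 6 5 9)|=|(3 6 11 5 9)|=5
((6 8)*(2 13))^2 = [0, 1, 2, 3, 4, 5, 6, 7, 8, 9, 10, 11, 12, 13] = (13)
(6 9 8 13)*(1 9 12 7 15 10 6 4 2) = (1 9 8 13 4 2)(6 12 7 15 10) = [0, 9, 1, 3, 2, 5, 12, 15, 13, 8, 6, 11, 7, 4, 14, 10]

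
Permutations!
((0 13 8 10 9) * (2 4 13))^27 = (0 9 10 8 13 4 2) = [9, 1, 0, 3, 2, 5, 6, 7, 13, 10, 8, 11, 12, 4]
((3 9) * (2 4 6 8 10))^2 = (2 6 10 4 8) = [0, 1, 6, 3, 8, 5, 10, 7, 2, 9, 4]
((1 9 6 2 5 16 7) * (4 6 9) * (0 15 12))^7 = [15, 1, 2, 3, 4, 5, 6, 7, 8, 9, 10, 11, 0, 13, 14, 12, 16] = (16)(0 15 12)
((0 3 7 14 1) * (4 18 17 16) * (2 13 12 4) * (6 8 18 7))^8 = (0 13 6 4 18 14 16)(1 2 3 12 8 7 17) = [13, 2, 3, 12, 18, 5, 4, 17, 7, 9, 10, 11, 8, 6, 16, 15, 0, 1, 14]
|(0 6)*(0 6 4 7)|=3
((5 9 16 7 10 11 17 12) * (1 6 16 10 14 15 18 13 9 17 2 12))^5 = (1 15 11)(2 6 18)(5 7 9)(10 17 14)(12 16 13) = [0, 15, 6, 3, 4, 7, 18, 9, 8, 5, 17, 1, 16, 12, 10, 11, 13, 14, 2]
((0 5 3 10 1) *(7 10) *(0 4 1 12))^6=(12)=[0, 1, 2, 3, 4, 5, 6, 7, 8, 9, 10, 11, 12]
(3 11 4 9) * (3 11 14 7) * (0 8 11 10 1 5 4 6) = (0 8 11 6)(1 5 4 9 10)(3 14 7) = [8, 5, 2, 14, 9, 4, 0, 3, 11, 10, 1, 6, 12, 13, 7]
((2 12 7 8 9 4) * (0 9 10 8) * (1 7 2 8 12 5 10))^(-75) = [8, 9, 5, 3, 7, 10, 6, 4, 0, 1, 12, 11, 2] = (0 8)(1 9)(2 5 10 12)(4 7)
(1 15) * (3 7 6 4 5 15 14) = (1 14 3 7 6 4 5 15) = [0, 14, 2, 7, 5, 15, 4, 6, 8, 9, 10, 11, 12, 13, 3, 1]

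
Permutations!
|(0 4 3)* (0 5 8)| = 5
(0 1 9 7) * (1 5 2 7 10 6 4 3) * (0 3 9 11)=[5, 11, 7, 1, 9, 2, 4, 3, 8, 10, 6, 0]=(0 5 2 7 3 1 11)(4 9 10 6)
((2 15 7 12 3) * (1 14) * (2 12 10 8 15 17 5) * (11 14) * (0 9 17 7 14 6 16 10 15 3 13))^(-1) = (0 13 12 3 8 10 16 6 11 1 14 15 7 2 5 17 9) = [13, 14, 5, 8, 4, 17, 11, 2, 10, 0, 16, 1, 3, 12, 15, 7, 6, 9]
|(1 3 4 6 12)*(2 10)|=10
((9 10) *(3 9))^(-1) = (3 10 9) = [0, 1, 2, 10, 4, 5, 6, 7, 8, 3, 9]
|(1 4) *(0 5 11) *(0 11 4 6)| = 5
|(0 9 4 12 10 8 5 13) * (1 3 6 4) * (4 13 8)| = |(0 9 1 3 6 13)(4 12 10)(5 8)| = 6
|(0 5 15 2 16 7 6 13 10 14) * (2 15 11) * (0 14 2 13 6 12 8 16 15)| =28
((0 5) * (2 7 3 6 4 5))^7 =(7) =[0, 1, 2, 3, 4, 5, 6, 7]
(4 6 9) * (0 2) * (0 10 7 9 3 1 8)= (0 2 10 7 9 4 6 3 1 8)= [2, 8, 10, 1, 6, 5, 3, 9, 0, 4, 7]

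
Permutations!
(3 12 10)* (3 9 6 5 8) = (3 12 10 9 6 5 8) = [0, 1, 2, 12, 4, 8, 5, 7, 3, 6, 9, 11, 10]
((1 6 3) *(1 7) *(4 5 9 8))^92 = (9) = [0, 1, 2, 3, 4, 5, 6, 7, 8, 9]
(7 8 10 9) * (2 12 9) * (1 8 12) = [0, 8, 1, 3, 4, 5, 6, 12, 10, 7, 2, 11, 9] = (1 8 10 2)(7 12 9)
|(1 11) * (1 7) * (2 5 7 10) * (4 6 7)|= |(1 11 10 2 5 4 6 7)|= 8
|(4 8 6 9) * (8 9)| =2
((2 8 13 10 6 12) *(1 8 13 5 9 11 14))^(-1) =(1 14 11 9 5 8)(2 12 6 10 13) =[0, 14, 12, 3, 4, 8, 10, 7, 1, 5, 13, 9, 6, 2, 11]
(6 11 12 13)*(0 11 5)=(0 11 12 13 6 5)=[11, 1, 2, 3, 4, 0, 5, 7, 8, 9, 10, 12, 13, 6]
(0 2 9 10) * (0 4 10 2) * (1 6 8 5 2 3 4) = (1 6 8 5 2 9 3 4 10) = [0, 6, 9, 4, 10, 2, 8, 7, 5, 3, 1]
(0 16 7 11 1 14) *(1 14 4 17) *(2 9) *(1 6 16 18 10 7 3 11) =(0 18 10 7 1 4 17 6 16 3 11 14)(2 9) =[18, 4, 9, 11, 17, 5, 16, 1, 8, 2, 7, 14, 12, 13, 0, 15, 3, 6, 10]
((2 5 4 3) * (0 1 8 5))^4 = [4, 3, 5, 8, 1, 0, 6, 7, 2] = (0 4 1 3 8 2 5)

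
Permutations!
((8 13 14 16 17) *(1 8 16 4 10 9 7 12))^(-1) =(1 12 7 9 10 4 14 13 8)(16 17) =[0, 12, 2, 3, 14, 5, 6, 9, 1, 10, 4, 11, 7, 8, 13, 15, 17, 16]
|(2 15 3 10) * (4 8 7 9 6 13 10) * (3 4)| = 9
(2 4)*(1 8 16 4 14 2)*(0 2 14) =(0 2)(1 8 16 4) =[2, 8, 0, 3, 1, 5, 6, 7, 16, 9, 10, 11, 12, 13, 14, 15, 4]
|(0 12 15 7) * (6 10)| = |(0 12 15 7)(6 10)| = 4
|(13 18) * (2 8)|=|(2 8)(13 18)|=2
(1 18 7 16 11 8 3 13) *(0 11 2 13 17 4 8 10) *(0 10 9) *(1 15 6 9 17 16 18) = (0 11 17 4 8 3 16 2 13 15 6 9)(7 18) = [11, 1, 13, 16, 8, 5, 9, 18, 3, 0, 10, 17, 12, 15, 14, 6, 2, 4, 7]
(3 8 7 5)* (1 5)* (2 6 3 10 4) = (1 5 10 4 2 6 3 8 7) = [0, 5, 6, 8, 2, 10, 3, 1, 7, 9, 4]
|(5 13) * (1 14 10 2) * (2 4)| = |(1 14 10 4 2)(5 13)| = 10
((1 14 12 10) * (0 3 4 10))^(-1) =[12, 10, 2, 0, 3, 5, 6, 7, 8, 9, 4, 11, 14, 13, 1] =(0 12 14 1 10 4 3)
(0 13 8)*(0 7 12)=[13, 1, 2, 3, 4, 5, 6, 12, 7, 9, 10, 11, 0, 8]=(0 13 8 7 12)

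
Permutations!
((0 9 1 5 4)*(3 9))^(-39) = (0 1)(3 5)(4 9) = [1, 0, 2, 5, 9, 3, 6, 7, 8, 4]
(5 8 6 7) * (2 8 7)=(2 8 6)(5 7)=[0, 1, 8, 3, 4, 7, 2, 5, 6]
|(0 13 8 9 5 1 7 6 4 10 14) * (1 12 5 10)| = |(0 13 8 9 10 14)(1 7 6 4)(5 12)| = 12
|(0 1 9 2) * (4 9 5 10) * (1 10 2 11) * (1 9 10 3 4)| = 14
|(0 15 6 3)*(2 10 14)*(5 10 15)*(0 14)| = |(0 5 10)(2 15 6 3 14)| = 15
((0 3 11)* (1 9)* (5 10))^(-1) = (0 11 3)(1 9)(5 10) = [11, 9, 2, 0, 4, 10, 6, 7, 8, 1, 5, 3]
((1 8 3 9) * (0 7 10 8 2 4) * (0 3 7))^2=(1 4 9 2 3)(7 8 10)=[0, 4, 3, 1, 9, 5, 6, 8, 10, 2, 7]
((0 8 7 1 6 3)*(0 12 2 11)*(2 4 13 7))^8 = (1 6 3 12 4 13 7) = [0, 6, 2, 12, 13, 5, 3, 1, 8, 9, 10, 11, 4, 7]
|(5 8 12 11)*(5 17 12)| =6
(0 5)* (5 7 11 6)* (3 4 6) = (0 7 11 3 4 6 5) = [7, 1, 2, 4, 6, 0, 5, 11, 8, 9, 10, 3]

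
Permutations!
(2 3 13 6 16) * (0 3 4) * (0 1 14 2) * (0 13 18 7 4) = [3, 14, 0, 18, 1, 5, 16, 4, 8, 9, 10, 11, 12, 6, 2, 15, 13, 17, 7] = (0 3 18 7 4 1 14 2)(6 16 13)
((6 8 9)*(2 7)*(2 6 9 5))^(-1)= (9)(2 5 8 6 7)= [0, 1, 5, 3, 4, 8, 7, 2, 6, 9]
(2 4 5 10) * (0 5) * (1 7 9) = [5, 7, 4, 3, 0, 10, 6, 9, 8, 1, 2] = (0 5 10 2 4)(1 7 9)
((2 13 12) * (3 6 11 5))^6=(13)(3 11)(5 6)=[0, 1, 2, 11, 4, 6, 5, 7, 8, 9, 10, 3, 12, 13]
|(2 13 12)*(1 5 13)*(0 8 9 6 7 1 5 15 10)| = 8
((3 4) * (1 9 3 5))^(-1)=(1 5 4 3 9)=[0, 5, 2, 9, 3, 4, 6, 7, 8, 1]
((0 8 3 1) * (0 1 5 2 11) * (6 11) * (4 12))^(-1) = [11, 1, 5, 8, 12, 3, 2, 7, 0, 9, 10, 6, 4] = (0 11 6 2 5 3 8)(4 12)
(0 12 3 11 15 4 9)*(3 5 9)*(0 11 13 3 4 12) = [0, 1, 2, 13, 4, 9, 6, 7, 8, 11, 10, 15, 5, 3, 14, 12] = (3 13)(5 9 11 15 12)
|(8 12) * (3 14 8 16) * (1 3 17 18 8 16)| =8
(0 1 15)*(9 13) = [1, 15, 2, 3, 4, 5, 6, 7, 8, 13, 10, 11, 12, 9, 14, 0] = (0 1 15)(9 13)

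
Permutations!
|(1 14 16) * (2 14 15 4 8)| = 7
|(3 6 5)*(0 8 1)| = |(0 8 1)(3 6 5)| = 3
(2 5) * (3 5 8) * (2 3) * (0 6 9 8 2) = (0 6 9 8)(3 5) = [6, 1, 2, 5, 4, 3, 9, 7, 0, 8]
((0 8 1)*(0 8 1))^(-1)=(0 8 1)=[8, 0, 2, 3, 4, 5, 6, 7, 1]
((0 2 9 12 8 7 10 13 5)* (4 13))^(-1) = (0 5 13 4 10 7 8 12 9 2) = [5, 1, 0, 3, 10, 13, 6, 8, 12, 2, 7, 11, 9, 4]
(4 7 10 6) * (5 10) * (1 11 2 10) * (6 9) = (1 11 2 10 9 6 4 7 5) = [0, 11, 10, 3, 7, 1, 4, 5, 8, 6, 9, 2]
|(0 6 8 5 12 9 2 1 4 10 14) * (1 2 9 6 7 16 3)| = |(0 7 16 3 1 4 10 14)(5 12 6 8)| = 8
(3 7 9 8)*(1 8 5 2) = (1 8 3 7 9 5 2) = [0, 8, 1, 7, 4, 2, 6, 9, 3, 5]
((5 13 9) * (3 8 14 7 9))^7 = [0, 1, 2, 3, 4, 5, 6, 7, 8, 9, 10, 11, 12, 13, 14] = (14)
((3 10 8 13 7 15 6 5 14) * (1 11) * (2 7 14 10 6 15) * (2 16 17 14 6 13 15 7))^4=(3 10 16 13 8 17 6 15 14 5 7)=[0, 1, 2, 10, 4, 7, 15, 3, 17, 9, 16, 11, 12, 8, 5, 14, 13, 6]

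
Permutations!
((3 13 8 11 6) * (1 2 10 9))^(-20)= (13)= [0, 1, 2, 3, 4, 5, 6, 7, 8, 9, 10, 11, 12, 13]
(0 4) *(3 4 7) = (0 7 3 4) = [7, 1, 2, 4, 0, 5, 6, 3]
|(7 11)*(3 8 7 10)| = |(3 8 7 11 10)| = 5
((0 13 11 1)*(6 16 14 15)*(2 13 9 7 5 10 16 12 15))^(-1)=(0 1 11 13 2 14 16 10 5 7 9)(6 15 12)=[1, 11, 14, 3, 4, 7, 15, 9, 8, 0, 5, 13, 6, 2, 16, 12, 10]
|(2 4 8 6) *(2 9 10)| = 6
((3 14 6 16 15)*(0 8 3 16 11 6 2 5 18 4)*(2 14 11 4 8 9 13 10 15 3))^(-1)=(0 4 6 11 3 16 15 10 13 9)(2 8 18 5)=[4, 1, 8, 16, 6, 2, 11, 7, 18, 0, 13, 3, 12, 9, 14, 10, 15, 17, 5]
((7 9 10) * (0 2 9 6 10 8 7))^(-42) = (10) = [0, 1, 2, 3, 4, 5, 6, 7, 8, 9, 10]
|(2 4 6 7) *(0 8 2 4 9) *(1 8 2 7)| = |(0 2 9)(1 8 7 4 6)| = 15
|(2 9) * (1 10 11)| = |(1 10 11)(2 9)| = 6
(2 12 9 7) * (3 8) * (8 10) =(2 12 9 7)(3 10 8) =[0, 1, 12, 10, 4, 5, 6, 2, 3, 7, 8, 11, 9]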